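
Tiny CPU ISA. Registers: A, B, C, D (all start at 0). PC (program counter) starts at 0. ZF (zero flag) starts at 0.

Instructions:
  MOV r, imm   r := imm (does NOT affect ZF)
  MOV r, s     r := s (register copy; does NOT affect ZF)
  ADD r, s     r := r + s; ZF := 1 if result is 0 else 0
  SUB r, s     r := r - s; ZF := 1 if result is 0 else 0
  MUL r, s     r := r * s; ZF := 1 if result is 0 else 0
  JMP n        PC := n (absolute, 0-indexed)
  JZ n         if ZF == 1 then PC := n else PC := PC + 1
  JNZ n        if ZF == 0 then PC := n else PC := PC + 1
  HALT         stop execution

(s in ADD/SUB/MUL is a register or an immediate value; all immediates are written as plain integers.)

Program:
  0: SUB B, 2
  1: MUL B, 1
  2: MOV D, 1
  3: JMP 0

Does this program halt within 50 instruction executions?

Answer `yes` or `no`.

Answer: no

Derivation:
Step 1: PC=0 exec 'SUB B, 2'. After: A=0 B=-2 C=0 D=0 ZF=0 PC=1
Step 2: PC=1 exec 'MUL B, 1'. After: A=0 B=-2 C=0 D=0 ZF=0 PC=2
Step 3: PC=2 exec 'MOV D, 1'. After: A=0 B=-2 C=0 D=1 ZF=0 PC=3
Step 4: PC=3 exec 'JMP 0'. After: A=0 B=-2 C=0 D=1 ZF=0 PC=0
Step 5: PC=0 exec 'SUB B, 2'. After: A=0 B=-4 C=0 D=1 ZF=0 PC=1
Step 6: PC=1 exec 'MUL B, 1'. After: A=0 B=-4 C=0 D=1 ZF=0 PC=2
Step 7: PC=2 exec 'MOV D, 1'. After: A=0 B=-4 C=0 D=1 ZF=0 PC=3
Step 8: PC=3 exec 'JMP 0'. After: A=0 B=-4 C=0 D=1 ZF=0 PC=0
Step 9: PC=0 exec 'SUB B, 2'. After: A=0 B=-6 C=0 D=1 ZF=0 PC=1
Step 10: PC=1 exec 'MUL B, 1'. After: A=0 B=-6 C=0 D=1 ZF=0 PC=2
Step 11: PC=2 exec 'MOV D, 1'. After: A=0 B=-6 C=0 D=1 ZF=0 PC=3
Step 12: PC=3 exec 'JMP 0'. After: A=0 B=-6 C=0 D=1 ZF=0 PC=0
Step 13: PC=0 exec 'SUB B, 2'. After: A=0 B=-8 C=0 D=1 ZF=0 PC=1
Step 14: PC=1 exec 'MUL B, 1'. After: A=0 B=-8 C=0 D=1 ZF=0 PC=2
Step 15: PC=2 exec 'MOV D, 1'. After: A=0 B=-8 C=0 D=1 ZF=0 PC=3
After 50 steps: not halted. PC revisits the same instructions with no path to HALT; will never halt.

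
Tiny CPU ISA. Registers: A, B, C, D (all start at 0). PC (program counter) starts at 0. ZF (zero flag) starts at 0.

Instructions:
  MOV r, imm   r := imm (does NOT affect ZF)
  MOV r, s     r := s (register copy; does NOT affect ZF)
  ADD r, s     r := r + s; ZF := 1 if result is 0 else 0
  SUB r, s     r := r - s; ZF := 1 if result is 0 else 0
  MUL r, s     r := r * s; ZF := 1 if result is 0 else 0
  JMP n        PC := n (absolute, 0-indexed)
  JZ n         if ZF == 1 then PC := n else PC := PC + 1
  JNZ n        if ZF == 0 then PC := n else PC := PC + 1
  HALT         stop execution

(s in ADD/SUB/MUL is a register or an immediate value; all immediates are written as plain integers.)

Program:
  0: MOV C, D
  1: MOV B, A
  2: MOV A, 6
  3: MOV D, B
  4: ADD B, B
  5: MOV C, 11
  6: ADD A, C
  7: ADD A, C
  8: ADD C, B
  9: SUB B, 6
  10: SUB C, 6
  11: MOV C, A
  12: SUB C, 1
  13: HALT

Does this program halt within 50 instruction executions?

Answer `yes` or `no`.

Answer: yes

Derivation:
Step 1: PC=0 exec 'MOV C, D'. After: A=0 B=0 C=0 D=0 ZF=0 PC=1
Step 2: PC=1 exec 'MOV B, A'. After: A=0 B=0 C=0 D=0 ZF=0 PC=2
Step 3: PC=2 exec 'MOV A, 6'. After: A=6 B=0 C=0 D=0 ZF=0 PC=3
Step 4: PC=3 exec 'MOV D, B'. After: A=6 B=0 C=0 D=0 ZF=0 PC=4
Step 5: PC=4 exec 'ADD B, B'. After: A=6 B=0 C=0 D=0 ZF=1 PC=5
Step 6: PC=5 exec 'MOV C, 11'. After: A=6 B=0 C=11 D=0 ZF=1 PC=6
Step 7: PC=6 exec 'ADD A, C'. After: A=17 B=0 C=11 D=0 ZF=0 PC=7
Step 8: PC=7 exec 'ADD A, C'. After: A=28 B=0 C=11 D=0 ZF=0 PC=8
Step 9: PC=8 exec 'ADD C, B'. After: A=28 B=0 C=11 D=0 ZF=0 PC=9
Step 10: PC=9 exec 'SUB B, 6'. After: A=28 B=-6 C=11 D=0 ZF=0 PC=10
Step 11: PC=10 exec 'SUB C, 6'. After: A=28 B=-6 C=5 D=0 ZF=0 PC=11
Step 12: PC=11 exec 'MOV C, A'. After: A=28 B=-6 C=28 D=0 ZF=0 PC=12
Step 13: PC=12 exec 'SUB C, 1'. After: A=28 B=-6 C=27 D=0 ZF=0 PC=13
Step 14: PC=13 exec 'HALT'. After: A=28 B=-6 C=27 D=0 ZF=0 PC=13 HALTED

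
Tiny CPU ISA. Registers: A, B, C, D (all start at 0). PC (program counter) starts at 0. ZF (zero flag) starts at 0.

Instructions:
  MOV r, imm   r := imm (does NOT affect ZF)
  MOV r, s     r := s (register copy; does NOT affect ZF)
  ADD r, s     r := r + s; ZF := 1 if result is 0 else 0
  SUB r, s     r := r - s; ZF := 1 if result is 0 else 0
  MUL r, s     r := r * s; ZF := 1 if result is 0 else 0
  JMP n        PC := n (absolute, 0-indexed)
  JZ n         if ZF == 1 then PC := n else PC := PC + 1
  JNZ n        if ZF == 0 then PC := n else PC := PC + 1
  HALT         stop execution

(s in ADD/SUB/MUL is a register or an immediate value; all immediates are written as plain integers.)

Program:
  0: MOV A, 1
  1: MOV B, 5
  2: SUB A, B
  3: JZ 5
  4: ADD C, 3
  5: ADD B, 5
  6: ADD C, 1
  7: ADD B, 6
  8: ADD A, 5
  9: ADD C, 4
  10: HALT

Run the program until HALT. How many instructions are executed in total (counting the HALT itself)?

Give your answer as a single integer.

Answer: 11

Derivation:
Step 1: PC=0 exec 'MOV A, 1'. After: A=1 B=0 C=0 D=0 ZF=0 PC=1
Step 2: PC=1 exec 'MOV B, 5'. After: A=1 B=5 C=0 D=0 ZF=0 PC=2
Step 3: PC=2 exec 'SUB A, B'. After: A=-4 B=5 C=0 D=0 ZF=0 PC=3
Step 4: PC=3 exec 'JZ 5'. After: A=-4 B=5 C=0 D=0 ZF=0 PC=4
Step 5: PC=4 exec 'ADD C, 3'. After: A=-4 B=5 C=3 D=0 ZF=0 PC=5
Step 6: PC=5 exec 'ADD B, 5'. After: A=-4 B=10 C=3 D=0 ZF=0 PC=6
Step 7: PC=6 exec 'ADD C, 1'. After: A=-4 B=10 C=4 D=0 ZF=0 PC=7
Step 8: PC=7 exec 'ADD B, 6'. After: A=-4 B=16 C=4 D=0 ZF=0 PC=8
Step 9: PC=8 exec 'ADD A, 5'. After: A=1 B=16 C=4 D=0 ZF=0 PC=9
Step 10: PC=9 exec 'ADD C, 4'. After: A=1 B=16 C=8 D=0 ZF=0 PC=10
Step 11: PC=10 exec 'HALT'. After: A=1 B=16 C=8 D=0 ZF=0 PC=10 HALTED
Total instructions executed: 11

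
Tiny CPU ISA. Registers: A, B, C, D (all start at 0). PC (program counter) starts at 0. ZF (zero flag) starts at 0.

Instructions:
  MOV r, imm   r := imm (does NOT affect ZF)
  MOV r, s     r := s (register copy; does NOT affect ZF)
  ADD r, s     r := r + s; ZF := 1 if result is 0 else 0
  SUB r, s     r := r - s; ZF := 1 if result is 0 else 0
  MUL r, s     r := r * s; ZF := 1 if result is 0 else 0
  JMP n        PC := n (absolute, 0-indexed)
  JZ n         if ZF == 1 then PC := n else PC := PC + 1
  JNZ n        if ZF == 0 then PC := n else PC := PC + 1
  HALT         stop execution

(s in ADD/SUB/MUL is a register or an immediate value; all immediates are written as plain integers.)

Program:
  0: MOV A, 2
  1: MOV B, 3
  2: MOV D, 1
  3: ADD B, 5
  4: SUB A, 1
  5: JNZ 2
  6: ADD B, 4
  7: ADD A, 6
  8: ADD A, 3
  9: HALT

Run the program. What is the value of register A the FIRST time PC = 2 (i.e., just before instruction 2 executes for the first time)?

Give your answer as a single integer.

Step 1: PC=0 exec 'MOV A, 2'. After: A=2 B=0 C=0 D=0 ZF=0 PC=1
Step 2: PC=1 exec 'MOV B, 3'. After: A=2 B=3 C=0 D=0 ZF=0 PC=2
First time PC=2: A=2

2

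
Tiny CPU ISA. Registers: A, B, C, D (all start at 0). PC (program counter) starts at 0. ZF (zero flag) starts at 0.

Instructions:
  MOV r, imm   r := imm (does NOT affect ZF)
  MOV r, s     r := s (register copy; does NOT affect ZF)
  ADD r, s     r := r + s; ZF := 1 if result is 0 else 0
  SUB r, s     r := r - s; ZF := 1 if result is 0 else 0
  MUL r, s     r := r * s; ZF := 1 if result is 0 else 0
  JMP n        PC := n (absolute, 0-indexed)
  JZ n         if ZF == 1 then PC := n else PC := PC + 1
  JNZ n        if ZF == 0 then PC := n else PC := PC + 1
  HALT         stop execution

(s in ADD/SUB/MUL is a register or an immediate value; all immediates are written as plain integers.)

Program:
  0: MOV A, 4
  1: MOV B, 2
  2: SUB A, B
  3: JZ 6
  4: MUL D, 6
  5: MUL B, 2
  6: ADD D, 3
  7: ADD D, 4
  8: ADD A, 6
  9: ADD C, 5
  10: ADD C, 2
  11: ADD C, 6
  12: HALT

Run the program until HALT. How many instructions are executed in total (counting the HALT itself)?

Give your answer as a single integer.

Step 1: PC=0 exec 'MOV A, 4'. After: A=4 B=0 C=0 D=0 ZF=0 PC=1
Step 2: PC=1 exec 'MOV B, 2'. After: A=4 B=2 C=0 D=0 ZF=0 PC=2
Step 3: PC=2 exec 'SUB A, B'. After: A=2 B=2 C=0 D=0 ZF=0 PC=3
Step 4: PC=3 exec 'JZ 6'. After: A=2 B=2 C=0 D=0 ZF=0 PC=4
Step 5: PC=4 exec 'MUL D, 6'. After: A=2 B=2 C=0 D=0 ZF=1 PC=5
Step 6: PC=5 exec 'MUL B, 2'. After: A=2 B=4 C=0 D=0 ZF=0 PC=6
Step 7: PC=6 exec 'ADD D, 3'. After: A=2 B=4 C=0 D=3 ZF=0 PC=7
Step 8: PC=7 exec 'ADD D, 4'. After: A=2 B=4 C=0 D=7 ZF=0 PC=8
Step 9: PC=8 exec 'ADD A, 6'. After: A=8 B=4 C=0 D=7 ZF=0 PC=9
Step 10: PC=9 exec 'ADD C, 5'. After: A=8 B=4 C=5 D=7 ZF=0 PC=10
Step 11: PC=10 exec 'ADD C, 2'. After: A=8 B=4 C=7 D=7 ZF=0 PC=11
Step 12: PC=11 exec 'ADD C, 6'. After: A=8 B=4 C=13 D=7 ZF=0 PC=12
Step 13: PC=12 exec 'HALT'. After: A=8 B=4 C=13 D=7 ZF=0 PC=12 HALTED
Total instructions executed: 13

Answer: 13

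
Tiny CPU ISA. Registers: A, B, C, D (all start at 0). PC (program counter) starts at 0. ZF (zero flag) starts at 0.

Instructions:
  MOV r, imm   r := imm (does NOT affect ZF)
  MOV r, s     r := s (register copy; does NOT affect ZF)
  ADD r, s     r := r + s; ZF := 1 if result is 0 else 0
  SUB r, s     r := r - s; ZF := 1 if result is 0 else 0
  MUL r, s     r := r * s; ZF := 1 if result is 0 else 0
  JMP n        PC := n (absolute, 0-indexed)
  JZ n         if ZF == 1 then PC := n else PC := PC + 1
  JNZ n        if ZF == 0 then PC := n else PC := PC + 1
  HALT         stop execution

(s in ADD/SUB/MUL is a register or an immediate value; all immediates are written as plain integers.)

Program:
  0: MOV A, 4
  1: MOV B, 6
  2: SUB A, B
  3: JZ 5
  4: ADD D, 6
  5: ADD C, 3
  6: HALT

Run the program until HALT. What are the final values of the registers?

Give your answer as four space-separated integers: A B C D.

Step 1: PC=0 exec 'MOV A, 4'. After: A=4 B=0 C=0 D=0 ZF=0 PC=1
Step 2: PC=1 exec 'MOV B, 6'. After: A=4 B=6 C=0 D=0 ZF=0 PC=2
Step 3: PC=2 exec 'SUB A, B'. After: A=-2 B=6 C=0 D=0 ZF=0 PC=3
Step 4: PC=3 exec 'JZ 5'. After: A=-2 B=6 C=0 D=0 ZF=0 PC=4
Step 5: PC=4 exec 'ADD D, 6'. After: A=-2 B=6 C=0 D=6 ZF=0 PC=5
Step 6: PC=5 exec 'ADD C, 3'. After: A=-2 B=6 C=3 D=6 ZF=0 PC=6
Step 7: PC=6 exec 'HALT'. After: A=-2 B=6 C=3 D=6 ZF=0 PC=6 HALTED

Answer: -2 6 3 6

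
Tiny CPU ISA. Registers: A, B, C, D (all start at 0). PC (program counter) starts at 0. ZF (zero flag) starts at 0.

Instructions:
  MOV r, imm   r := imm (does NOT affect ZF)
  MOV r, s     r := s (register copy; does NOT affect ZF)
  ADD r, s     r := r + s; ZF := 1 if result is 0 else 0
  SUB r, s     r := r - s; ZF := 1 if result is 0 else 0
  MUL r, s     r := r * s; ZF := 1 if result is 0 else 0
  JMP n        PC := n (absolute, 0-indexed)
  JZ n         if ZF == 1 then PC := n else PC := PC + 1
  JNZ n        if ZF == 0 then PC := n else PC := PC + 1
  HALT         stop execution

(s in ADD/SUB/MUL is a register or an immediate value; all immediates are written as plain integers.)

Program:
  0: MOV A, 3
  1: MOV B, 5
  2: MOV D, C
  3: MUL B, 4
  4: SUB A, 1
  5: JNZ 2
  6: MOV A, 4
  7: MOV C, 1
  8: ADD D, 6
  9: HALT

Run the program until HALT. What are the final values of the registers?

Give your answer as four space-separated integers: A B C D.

Step 1: PC=0 exec 'MOV A, 3'. After: A=3 B=0 C=0 D=0 ZF=0 PC=1
Step 2: PC=1 exec 'MOV B, 5'. After: A=3 B=5 C=0 D=0 ZF=0 PC=2
Step 3: PC=2 exec 'MOV D, C'. After: A=3 B=5 C=0 D=0 ZF=0 PC=3
Step 4: PC=3 exec 'MUL B, 4'. After: A=3 B=20 C=0 D=0 ZF=0 PC=4
Step 5: PC=4 exec 'SUB A, 1'. After: A=2 B=20 C=0 D=0 ZF=0 PC=5
Step 6: PC=5 exec 'JNZ 2'. After: A=2 B=20 C=0 D=0 ZF=0 PC=2
Step 7: PC=2 exec 'MOV D, C'. After: A=2 B=20 C=0 D=0 ZF=0 PC=3
Step 8: PC=3 exec 'MUL B, 4'. After: A=2 B=80 C=0 D=0 ZF=0 PC=4
Step 9: PC=4 exec 'SUB A, 1'. After: A=1 B=80 C=0 D=0 ZF=0 PC=5
Step 10: PC=5 exec 'JNZ 2'. After: A=1 B=80 C=0 D=0 ZF=0 PC=2
Step 11: PC=2 exec 'MOV D, C'. After: A=1 B=80 C=0 D=0 ZF=0 PC=3
Step 12: PC=3 exec 'MUL B, 4'. After: A=1 B=320 C=0 D=0 ZF=0 PC=4
Step 13: PC=4 exec 'SUB A, 1'. After: A=0 B=320 C=0 D=0 ZF=1 PC=5
Step 14: PC=5 exec 'JNZ 2'. After: A=0 B=320 C=0 D=0 ZF=1 PC=6
Step 15: PC=6 exec 'MOV A, 4'. After: A=4 B=320 C=0 D=0 ZF=1 PC=7
Step 16: PC=7 exec 'MOV C, 1'. After: A=4 B=320 C=1 D=0 ZF=1 PC=8
Step 17: PC=8 exec 'ADD D, 6'. After: A=4 B=320 C=1 D=6 ZF=0 PC=9
Step 18: PC=9 exec 'HALT'. After: A=4 B=320 C=1 D=6 ZF=0 PC=9 HALTED

Answer: 4 320 1 6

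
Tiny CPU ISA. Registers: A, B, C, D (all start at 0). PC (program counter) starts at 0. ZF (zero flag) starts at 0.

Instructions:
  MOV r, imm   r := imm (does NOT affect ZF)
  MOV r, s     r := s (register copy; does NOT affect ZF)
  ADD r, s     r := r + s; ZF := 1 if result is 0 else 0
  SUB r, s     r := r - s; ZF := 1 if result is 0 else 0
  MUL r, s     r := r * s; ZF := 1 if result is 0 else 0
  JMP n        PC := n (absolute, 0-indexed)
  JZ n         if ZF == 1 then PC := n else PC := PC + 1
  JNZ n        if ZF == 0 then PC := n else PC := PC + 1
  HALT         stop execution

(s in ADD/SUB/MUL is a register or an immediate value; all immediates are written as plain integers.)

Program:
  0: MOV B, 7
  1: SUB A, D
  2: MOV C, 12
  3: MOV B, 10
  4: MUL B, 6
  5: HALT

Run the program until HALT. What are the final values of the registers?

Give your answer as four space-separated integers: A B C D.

Step 1: PC=0 exec 'MOV B, 7'. After: A=0 B=7 C=0 D=0 ZF=0 PC=1
Step 2: PC=1 exec 'SUB A, D'. After: A=0 B=7 C=0 D=0 ZF=1 PC=2
Step 3: PC=2 exec 'MOV C, 12'. After: A=0 B=7 C=12 D=0 ZF=1 PC=3
Step 4: PC=3 exec 'MOV B, 10'. After: A=0 B=10 C=12 D=0 ZF=1 PC=4
Step 5: PC=4 exec 'MUL B, 6'. After: A=0 B=60 C=12 D=0 ZF=0 PC=5
Step 6: PC=5 exec 'HALT'. After: A=0 B=60 C=12 D=0 ZF=0 PC=5 HALTED

Answer: 0 60 12 0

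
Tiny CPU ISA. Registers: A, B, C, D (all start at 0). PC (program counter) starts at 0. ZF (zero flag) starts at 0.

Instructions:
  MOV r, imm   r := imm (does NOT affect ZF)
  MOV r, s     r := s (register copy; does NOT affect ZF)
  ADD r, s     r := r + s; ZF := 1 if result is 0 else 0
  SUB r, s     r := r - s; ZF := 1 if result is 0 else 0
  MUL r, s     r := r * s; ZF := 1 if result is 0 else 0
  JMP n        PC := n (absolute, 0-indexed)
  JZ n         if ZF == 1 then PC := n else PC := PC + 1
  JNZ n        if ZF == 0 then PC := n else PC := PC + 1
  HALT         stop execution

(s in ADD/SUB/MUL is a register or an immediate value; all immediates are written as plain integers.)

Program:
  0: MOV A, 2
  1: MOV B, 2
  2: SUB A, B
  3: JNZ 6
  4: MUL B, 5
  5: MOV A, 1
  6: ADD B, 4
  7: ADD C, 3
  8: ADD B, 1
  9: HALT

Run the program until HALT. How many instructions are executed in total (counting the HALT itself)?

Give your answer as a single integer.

Answer: 10

Derivation:
Step 1: PC=0 exec 'MOV A, 2'. After: A=2 B=0 C=0 D=0 ZF=0 PC=1
Step 2: PC=1 exec 'MOV B, 2'. After: A=2 B=2 C=0 D=0 ZF=0 PC=2
Step 3: PC=2 exec 'SUB A, B'. After: A=0 B=2 C=0 D=0 ZF=1 PC=3
Step 4: PC=3 exec 'JNZ 6'. After: A=0 B=2 C=0 D=0 ZF=1 PC=4
Step 5: PC=4 exec 'MUL B, 5'. After: A=0 B=10 C=0 D=0 ZF=0 PC=5
Step 6: PC=5 exec 'MOV A, 1'. After: A=1 B=10 C=0 D=0 ZF=0 PC=6
Step 7: PC=6 exec 'ADD B, 4'. After: A=1 B=14 C=0 D=0 ZF=0 PC=7
Step 8: PC=7 exec 'ADD C, 3'. After: A=1 B=14 C=3 D=0 ZF=0 PC=8
Step 9: PC=8 exec 'ADD B, 1'. After: A=1 B=15 C=3 D=0 ZF=0 PC=9
Step 10: PC=9 exec 'HALT'. After: A=1 B=15 C=3 D=0 ZF=0 PC=9 HALTED
Total instructions executed: 10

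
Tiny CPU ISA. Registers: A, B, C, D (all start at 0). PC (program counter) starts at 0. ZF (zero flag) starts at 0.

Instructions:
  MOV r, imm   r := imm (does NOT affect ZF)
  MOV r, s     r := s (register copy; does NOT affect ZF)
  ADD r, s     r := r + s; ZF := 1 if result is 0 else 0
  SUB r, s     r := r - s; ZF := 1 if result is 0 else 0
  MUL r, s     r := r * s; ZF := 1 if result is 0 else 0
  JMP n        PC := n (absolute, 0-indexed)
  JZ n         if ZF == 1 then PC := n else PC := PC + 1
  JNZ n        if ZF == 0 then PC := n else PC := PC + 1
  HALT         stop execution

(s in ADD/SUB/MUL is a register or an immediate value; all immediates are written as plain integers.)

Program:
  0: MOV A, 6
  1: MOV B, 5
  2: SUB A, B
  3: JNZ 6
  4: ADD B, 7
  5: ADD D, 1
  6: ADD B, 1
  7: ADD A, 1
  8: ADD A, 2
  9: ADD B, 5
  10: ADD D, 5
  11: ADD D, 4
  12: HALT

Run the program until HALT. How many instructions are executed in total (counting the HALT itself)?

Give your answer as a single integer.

Answer: 11

Derivation:
Step 1: PC=0 exec 'MOV A, 6'. After: A=6 B=0 C=0 D=0 ZF=0 PC=1
Step 2: PC=1 exec 'MOV B, 5'. After: A=6 B=5 C=0 D=0 ZF=0 PC=2
Step 3: PC=2 exec 'SUB A, B'. After: A=1 B=5 C=0 D=0 ZF=0 PC=3
Step 4: PC=3 exec 'JNZ 6'. After: A=1 B=5 C=0 D=0 ZF=0 PC=6
Step 5: PC=6 exec 'ADD B, 1'. After: A=1 B=6 C=0 D=0 ZF=0 PC=7
Step 6: PC=7 exec 'ADD A, 1'. After: A=2 B=6 C=0 D=0 ZF=0 PC=8
Step 7: PC=8 exec 'ADD A, 2'. After: A=4 B=6 C=0 D=0 ZF=0 PC=9
Step 8: PC=9 exec 'ADD B, 5'. After: A=4 B=11 C=0 D=0 ZF=0 PC=10
Step 9: PC=10 exec 'ADD D, 5'. After: A=4 B=11 C=0 D=5 ZF=0 PC=11
Step 10: PC=11 exec 'ADD D, 4'. After: A=4 B=11 C=0 D=9 ZF=0 PC=12
Step 11: PC=12 exec 'HALT'. After: A=4 B=11 C=0 D=9 ZF=0 PC=12 HALTED
Total instructions executed: 11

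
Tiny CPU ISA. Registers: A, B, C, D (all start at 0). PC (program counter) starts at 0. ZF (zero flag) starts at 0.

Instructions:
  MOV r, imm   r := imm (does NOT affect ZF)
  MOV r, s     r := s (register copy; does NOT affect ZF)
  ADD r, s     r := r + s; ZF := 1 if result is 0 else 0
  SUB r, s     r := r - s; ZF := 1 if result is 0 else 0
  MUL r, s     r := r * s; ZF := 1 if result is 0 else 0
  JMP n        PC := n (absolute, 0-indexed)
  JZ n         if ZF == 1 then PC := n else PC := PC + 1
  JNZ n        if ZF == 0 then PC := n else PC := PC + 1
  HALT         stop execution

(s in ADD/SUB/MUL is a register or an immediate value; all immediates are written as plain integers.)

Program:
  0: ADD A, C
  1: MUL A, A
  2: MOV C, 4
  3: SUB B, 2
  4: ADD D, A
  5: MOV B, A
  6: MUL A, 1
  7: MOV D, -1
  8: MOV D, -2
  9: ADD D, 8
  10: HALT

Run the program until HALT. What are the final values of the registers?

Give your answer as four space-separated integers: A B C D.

Answer: 0 0 4 6

Derivation:
Step 1: PC=0 exec 'ADD A, C'. After: A=0 B=0 C=0 D=0 ZF=1 PC=1
Step 2: PC=1 exec 'MUL A, A'. After: A=0 B=0 C=0 D=0 ZF=1 PC=2
Step 3: PC=2 exec 'MOV C, 4'. After: A=0 B=0 C=4 D=0 ZF=1 PC=3
Step 4: PC=3 exec 'SUB B, 2'. After: A=0 B=-2 C=4 D=0 ZF=0 PC=4
Step 5: PC=4 exec 'ADD D, A'. After: A=0 B=-2 C=4 D=0 ZF=1 PC=5
Step 6: PC=5 exec 'MOV B, A'. After: A=0 B=0 C=4 D=0 ZF=1 PC=6
Step 7: PC=6 exec 'MUL A, 1'. After: A=0 B=0 C=4 D=0 ZF=1 PC=7
Step 8: PC=7 exec 'MOV D, -1'. After: A=0 B=0 C=4 D=-1 ZF=1 PC=8
Step 9: PC=8 exec 'MOV D, -2'. After: A=0 B=0 C=4 D=-2 ZF=1 PC=9
Step 10: PC=9 exec 'ADD D, 8'. After: A=0 B=0 C=4 D=6 ZF=0 PC=10
Step 11: PC=10 exec 'HALT'. After: A=0 B=0 C=4 D=6 ZF=0 PC=10 HALTED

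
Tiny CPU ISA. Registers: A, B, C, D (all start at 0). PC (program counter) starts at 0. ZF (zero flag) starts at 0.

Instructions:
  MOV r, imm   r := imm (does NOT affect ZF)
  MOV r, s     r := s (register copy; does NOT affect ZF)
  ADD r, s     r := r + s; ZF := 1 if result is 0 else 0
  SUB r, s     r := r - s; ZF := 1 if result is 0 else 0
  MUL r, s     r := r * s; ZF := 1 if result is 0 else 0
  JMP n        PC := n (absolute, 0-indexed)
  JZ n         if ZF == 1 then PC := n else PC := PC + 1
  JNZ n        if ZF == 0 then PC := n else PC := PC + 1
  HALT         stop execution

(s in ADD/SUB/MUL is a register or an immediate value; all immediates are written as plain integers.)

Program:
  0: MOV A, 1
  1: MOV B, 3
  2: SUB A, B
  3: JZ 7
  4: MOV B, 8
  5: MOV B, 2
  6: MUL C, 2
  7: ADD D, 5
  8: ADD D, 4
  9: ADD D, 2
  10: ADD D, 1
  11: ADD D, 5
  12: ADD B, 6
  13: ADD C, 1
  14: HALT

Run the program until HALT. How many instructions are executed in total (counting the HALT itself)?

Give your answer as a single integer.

Step 1: PC=0 exec 'MOV A, 1'. After: A=1 B=0 C=0 D=0 ZF=0 PC=1
Step 2: PC=1 exec 'MOV B, 3'. After: A=1 B=3 C=0 D=0 ZF=0 PC=2
Step 3: PC=2 exec 'SUB A, B'. After: A=-2 B=3 C=0 D=0 ZF=0 PC=3
Step 4: PC=3 exec 'JZ 7'. After: A=-2 B=3 C=0 D=0 ZF=0 PC=4
Step 5: PC=4 exec 'MOV B, 8'. After: A=-2 B=8 C=0 D=0 ZF=0 PC=5
Step 6: PC=5 exec 'MOV B, 2'. After: A=-2 B=2 C=0 D=0 ZF=0 PC=6
Step 7: PC=6 exec 'MUL C, 2'. After: A=-2 B=2 C=0 D=0 ZF=1 PC=7
Step 8: PC=7 exec 'ADD D, 5'. After: A=-2 B=2 C=0 D=5 ZF=0 PC=8
Step 9: PC=8 exec 'ADD D, 4'. After: A=-2 B=2 C=0 D=9 ZF=0 PC=9
Step 10: PC=9 exec 'ADD D, 2'. After: A=-2 B=2 C=0 D=11 ZF=0 PC=10
Step 11: PC=10 exec 'ADD D, 1'. After: A=-2 B=2 C=0 D=12 ZF=0 PC=11
Step 12: PC=11 exec 'ADD D, 5'. After: A=-2 B=2 C=0 D=17 ZF=0 PC=12
Step 13: PC=12 exec 'ADD B, 6'. After: A=-2 B=8 C=0 D=17 ZF=0 PC=13
Step 14: PC=13 exec 'ADD C, 1'. After: A=-2 B=8 C=1 D=17 ZF=0 PC=14
Step 15: PC=14 exec 'HALT'. After: A=-2 B=8 C=1 D=17 ZF=0 PC=14 HALTED
Total instructions executed: 15

Answer: 15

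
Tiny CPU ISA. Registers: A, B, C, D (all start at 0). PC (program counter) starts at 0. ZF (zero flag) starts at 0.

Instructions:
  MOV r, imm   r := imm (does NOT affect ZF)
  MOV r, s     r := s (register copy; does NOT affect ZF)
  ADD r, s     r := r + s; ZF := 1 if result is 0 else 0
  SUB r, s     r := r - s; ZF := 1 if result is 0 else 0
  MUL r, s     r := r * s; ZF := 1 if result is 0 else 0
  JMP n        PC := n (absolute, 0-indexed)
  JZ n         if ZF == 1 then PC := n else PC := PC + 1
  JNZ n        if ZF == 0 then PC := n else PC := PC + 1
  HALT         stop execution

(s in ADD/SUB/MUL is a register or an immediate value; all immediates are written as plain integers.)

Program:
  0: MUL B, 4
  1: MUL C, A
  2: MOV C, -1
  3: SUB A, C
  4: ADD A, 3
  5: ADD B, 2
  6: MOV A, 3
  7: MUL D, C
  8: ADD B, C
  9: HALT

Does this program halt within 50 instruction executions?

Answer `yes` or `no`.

Answer: yes

Derivation:
Step 1: PC=0 exec 'MUL B, 4'. After: A=0 B=0 C=0 D=0 ZF=1 PC=1
Step 2: PC=1 exec 'MUL C, A'. After: A=0 B=0 C=0 D=0 ZF=1 PC=2
Step 3: PC=2 exec 'MOV C, -1'. After: A=0 B=0 C=-1 D=0 ZF=1 PC=3
Step 4: PC=3 exec 'SUB A, C'. After: A=1 B=0 C=-1 D=0 ZF=0 PC=4
Step 5: PC=4 exec 'ADD A, 3'. After: A=4 B=0 C=-1 D=0 ZF=0 PC=5
Step 6: PC=5 exec 'ADD B, 2'. After: A=4 B=2 C=-1 D=0 ZF=0 PC=6
Step 7: PC=6 exec 'MOV A, 3'. After: A=3 B=2 C=-1 D=0 ZF=0 PC=7
Step 8: PC=7 exec 'MUL D, C'. After: A=3 B=2 C=-1 D=0 ZF=1 PC=8
Step 9: PC=8 exec 'ADD B, C'. After: A=3 B=1 C=-1 D=0 ZF=0 PC=9
Step 10: PC=9 exec 'HALT'. After: A=3 B=1 C=-1 D=0 ZF=0 PC=9 HALTED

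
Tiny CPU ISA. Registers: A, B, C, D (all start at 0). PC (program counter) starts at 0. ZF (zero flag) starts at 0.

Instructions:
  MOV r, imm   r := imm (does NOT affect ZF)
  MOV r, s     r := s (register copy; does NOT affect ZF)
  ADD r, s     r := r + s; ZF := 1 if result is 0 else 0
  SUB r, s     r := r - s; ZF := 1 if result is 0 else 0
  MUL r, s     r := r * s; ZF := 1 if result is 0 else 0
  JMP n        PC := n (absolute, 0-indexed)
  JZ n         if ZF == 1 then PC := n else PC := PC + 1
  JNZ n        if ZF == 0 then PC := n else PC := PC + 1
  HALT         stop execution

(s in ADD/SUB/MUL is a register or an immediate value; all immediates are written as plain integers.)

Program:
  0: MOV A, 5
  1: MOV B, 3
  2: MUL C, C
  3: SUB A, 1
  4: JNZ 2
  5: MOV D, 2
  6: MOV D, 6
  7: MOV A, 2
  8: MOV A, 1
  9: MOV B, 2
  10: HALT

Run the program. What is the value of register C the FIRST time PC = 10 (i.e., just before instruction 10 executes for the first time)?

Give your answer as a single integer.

Step 1: PC=0 exec 'MOV A, 5'. After: A=5 B=0 C=0 D=0 ZF=0 PC=1
Step 2: PC=1 exec 'MOV B, 3'. After: A=5 B=3 C=0 D=0 ZF=0 PC=2
Step 3: PC=2 exec 'MUL C, C'. After: A=5 B=3 C=0 D=0 ZF=1 PC=3
Step 4: PC=3 exec 'SUB A, 1'. After: A=4 B=3 C=0 D=0 ZF=0 PC=4
Step 5: PC=4 exec 'JNZ 2'. After: A=4 B=3 C=0 D=0 ZF=0 PC=2
Step 6: PC=2 exec 'MUL C, C'. After: A=4 B=3 C=0 D=0 ZF=1 PC=3
Step 7: PC=3 exec 'SUB A, 1'. After: A=3 B=3 C=0 D=0 ZF=0 PC=4
Step 8: PC=4 exec 'JNZ 2'. After: A=3 B=3 C=0 D=0 ZF=0 PC=2
Step 9: PC=2 exec 'MUL C, C'. After: A=3 B=3 C=0 D=0 ZF=1 PC=3
Step 10: PC=3 exec 'SUB A, 1'. After: A=2 B=3 C=0 D=0 ZF=0 PC=4
Step 11: PC=4 exec 'JNZ 2'. After: A=2 B=3 C=0 D=0 ZF=0 PC=2
Step 12: PC=2 exec 'MUL C, C'. After: A=2 B=3 C=0 D=0 ZF=1 PC=3
Step 13: PC=3 exec 'SUB A, 1'. After: A=1 B=3 C=0 D=0 ZF=0 PC=4
Step 14: PC=4 exec 'JNZ 2'. After: A=1 B=3 C=0 D=0 ZF=0 PC=2
Step 15: PC=2 exec 'MUL C, C'. After: A=1 B=3 C=0 D=0 ZF=1 PC=3
Step 16: PC=3 exec 'SUB A, 1'. After: A=0 B=3 C=0 D=0 ZF=1 PC=4
Step 17: PC=4 exec 'JNZ 2'. After: A=0 B=3 C=0 D=0 ZF=1 PC=5
Step 18: PC=5 exec 'MOV D, 2'. After: A=0 B=3 C=0 D=2 ZF=1 PC=6
Step 19: PC=6 exec 'MOV D, 6'. After: A=0 B=3 C=0 D=6 ZF=1 PC=7
Step 20: PC=7 exec 'MOV A, 2'. After: A=2 B=3 C=0 D=6 ZF=1 PC=8
Step 21: PC=8 exec 'MOV A, 1'. After: A=1 B=3 C=0 D=6 ZF=1 PC=9
Step 22: PC=9 exec 'MOV B, 2'. After: A=1 B=2 C=0 D=6 ZF=1 PC=10
First time PC=10: C=0

0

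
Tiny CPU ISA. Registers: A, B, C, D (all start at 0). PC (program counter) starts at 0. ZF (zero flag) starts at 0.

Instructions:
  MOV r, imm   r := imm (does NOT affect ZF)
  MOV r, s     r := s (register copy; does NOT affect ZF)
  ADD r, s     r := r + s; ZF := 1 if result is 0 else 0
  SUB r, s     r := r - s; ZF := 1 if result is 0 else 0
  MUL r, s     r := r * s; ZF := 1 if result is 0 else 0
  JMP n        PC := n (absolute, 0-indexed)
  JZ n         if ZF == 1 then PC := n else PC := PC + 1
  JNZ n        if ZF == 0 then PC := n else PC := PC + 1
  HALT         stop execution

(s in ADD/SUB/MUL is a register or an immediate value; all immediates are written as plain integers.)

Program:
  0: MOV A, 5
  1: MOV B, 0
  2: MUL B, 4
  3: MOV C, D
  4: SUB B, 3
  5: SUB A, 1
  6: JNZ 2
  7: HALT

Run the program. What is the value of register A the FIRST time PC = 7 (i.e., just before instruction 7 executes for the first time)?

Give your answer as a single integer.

Step 1: PC=0 exec 'MOV A, 5'. After: A=5 B=0 C=0 D=0 ZF=0 PC=1
Step 2: PC=1 exec 'MOV B, 0'. After: A=5 B=0 C=0 D=0 ZF=0 PC=2
Step 3: PC=2 exec 'MUL B, 4'. After: A=5 B=0 C=0 D=0 ZF=1 PC=3
Step 4: PC=3 exec 'MOV C, D'. After: A=5 B=0 C=0 D=0 ZF=1 PC=4
Step 5: PC=4 exec 'SUB B, 3'. After: A=5 B=-3 C=0 D=0 ZF=0 PC=5
Step 6: PC=5 exec 'SUB A, 1'. After: A=4 B=-3 C=0 D=0 ZF=0 PC=6
Step 7: PC=6 exec 'JNZ 2'. After: A=4 B=-3 C=0 D=0 ZF=0 PC=2
Step 8: PC=2 exec 'MUL B, 4'. After: A=4 B=-12 C=0 D=0 ZF=0 PC=3
Step 9: PC=3 exec 'MOV C, D'. After: A=4 B=-12 C=0 D=0 ZF=0 PC=4
Step 10: PC=4 exec 'SUB B, 3'. After: A=4 B=-15 C=0 D=0 ZF=0 PC=5
Step 11: PC=5 exec 'SUB A, 1'. After: A=3 B=-15 C=0 D=0 ZF=0 PC=6
Step 12: PC=6 exec 'JNZ 2'. After: A=3 B=-15 C=0 D=0 ZF=0 PC=2
Step 13: PC=2 exec 'MUL B, 4'. After: A=3 B=-60 C=0 D=0 ZF=0 PC=3
Step 14: PC=3 exec 'MOV C, D'. After: A=3 B=-60 C=0 D=0 ZF=0 PC=4
Step 15: PC=4 exec 'SUB B, 3'. After: A=3 B=-63 C=0 D=0 ZF=0 PC=5
Step 16: PC=5 exec 'SUB A, 1'. After: A=2 B=-63 C=0 D=0 ZF=0 PC=6
Step 17: PC=6 exec 'JNZ 2'. After: A=2 B=-63 C=0 D=0 ZF=0 PC=2
Step 18: PC=2 exec 'MUL B, 4'. After: A=2 B=-252 C=0 D=0 ZF=0 PC=3
Step 19: PC=3 exec 'MOV C, D'. After: A=2 B=-252 C=0 D=0 ZF=0 PC=4
Step 20: PC=4 exec 'SUB B, 3'. After: A=2 B=-255 C=0 D=0 ZF=0 PC=5
Step 21: PC=5 exec 'SUB A, 1'. After: A=1 B=-255 C=0 D=0 ZF=0 PC=6
Step 22: PC=6 exec 'JNZ 2'. After: A=1 B=-255 C=0 D=0 ZF=0 PC=2
Step 23: PC=2 exec 'MUL B, 4'. After: A=1 B=-1020 C=0 D=0 ZF=0 PC=3
Step 24: PC=3 exec 'MOV C, D'. After: A=1 B=-1020 C=0 D=0 ZF=0 PC=4
Step 25: PC=4 exec 'SUB B, 3'. After: A=1 B=-1023 C=0 D=0 ZF=0 PC=5
Step 26: PC=5 exec 'SUB A, 1'. After: A=0 B=-1023 C=0 D=0 ZF=1 PC=6
Step 27: PC=6 exec 'JNZ 2'. After: A=0 B=-1023 C=0 D=0 ZF=1 PC=7
First time PC=7: A=0

0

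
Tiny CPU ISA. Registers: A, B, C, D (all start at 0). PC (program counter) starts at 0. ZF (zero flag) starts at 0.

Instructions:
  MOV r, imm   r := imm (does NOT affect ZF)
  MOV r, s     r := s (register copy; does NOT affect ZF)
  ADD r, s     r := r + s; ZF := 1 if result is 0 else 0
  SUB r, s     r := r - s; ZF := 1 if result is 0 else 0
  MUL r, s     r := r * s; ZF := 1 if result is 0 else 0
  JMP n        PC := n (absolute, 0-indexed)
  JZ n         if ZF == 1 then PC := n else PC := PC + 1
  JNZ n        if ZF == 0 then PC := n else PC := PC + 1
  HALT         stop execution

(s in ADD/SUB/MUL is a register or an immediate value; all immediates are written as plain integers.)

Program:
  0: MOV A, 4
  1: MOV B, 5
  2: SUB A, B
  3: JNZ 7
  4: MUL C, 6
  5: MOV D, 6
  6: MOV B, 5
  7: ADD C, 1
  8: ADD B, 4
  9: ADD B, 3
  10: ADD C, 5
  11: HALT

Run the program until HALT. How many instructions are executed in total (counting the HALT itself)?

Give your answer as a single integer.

Step 1: PC=0 exec 'MOV A, 4'. After: A=4 B=0 C=0 D=0 ZF=0 PC=1
Step 2: PC=1 exec 'MOV B, 5'. After: A=4 B=5 C=0 D=0 ZF=0 PC=2
Step 3: PC=2 exec 'SUB A, B'. After: A=-1 B=5 C=0 D=0 ZF=0 PC=3
Step 4: PC=3 exec 'JNZ 7'. After: A=-1 B=5 C=0 D=0 ZF=0 PC=7
Step 5: PC=7 exec 'ADD C, 1'. After: A=-1 B=5 C=1 D=0 ZF=0 PC=8
Step 6: PC=8 exec 'ADD B, 4'. After: A=-1 B=9 C=1 D=0 ZF=0 PC=9
Step 7: PC=9 exec 'ADD B, 3'. After: A=-1 B=12 C=1 D=0 ZF=0 PC=10
Step 8: PC=10 exec 'ADD C, 5'. After: A=-1 B=12 C=6 D=0 ZF=0 PC=11
Step 9: PC=11 exec 'HALT'. After: A=-1 B=12 C=6 D=0 ZF=0 PC=11 HALTED
Total instructions executed: 9

Answer: 9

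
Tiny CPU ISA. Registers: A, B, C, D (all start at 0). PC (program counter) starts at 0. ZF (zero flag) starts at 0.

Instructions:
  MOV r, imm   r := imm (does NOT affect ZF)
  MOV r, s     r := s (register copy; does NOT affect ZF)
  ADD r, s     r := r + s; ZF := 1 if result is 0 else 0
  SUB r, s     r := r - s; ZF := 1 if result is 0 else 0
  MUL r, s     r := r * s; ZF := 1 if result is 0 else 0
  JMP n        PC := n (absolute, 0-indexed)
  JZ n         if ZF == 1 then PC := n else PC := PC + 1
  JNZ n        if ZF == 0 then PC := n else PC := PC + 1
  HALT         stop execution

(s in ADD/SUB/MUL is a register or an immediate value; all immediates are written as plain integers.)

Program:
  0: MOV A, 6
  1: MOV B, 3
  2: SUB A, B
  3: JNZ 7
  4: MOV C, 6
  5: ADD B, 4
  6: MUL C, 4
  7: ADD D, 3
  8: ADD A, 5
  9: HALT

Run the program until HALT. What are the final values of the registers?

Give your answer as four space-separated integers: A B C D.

Answer: 8 3 0 3

Derivation:
Step 1: PC=0 exec 'MOV A, 6'. After: A=6 B=0 C=0 D=0 ZF=0 PC=1
Step 2: PC=1 exec 'MOV B, 3'. After: A=6 B=3 C=0 D=0 ZF=0 PC=2
Step 3: PC=2 exec 'SUB A, B'. After: A=3 B=3 C=0 D=0 ZF=0 PC=3
Step 4: PC=3 exec 'JNZ 7'. After: A=3 B=3 C=0 D=0 ZF=0 PC=7
Step 5: PC=7 exec 'ADD D, 3'. After: A=3 B=3 C=0 D=3 ZF=0 PC=8
Step 6: PC=8 exec 'ADD A, 5'. After: A=8 B=3 C=0 D=3 ZF=0 PC=9
Step 7: PC=9 exec 'HALT'. After: A=8 B=3 C=0 D=3 ZF=0 PC=9 HALTED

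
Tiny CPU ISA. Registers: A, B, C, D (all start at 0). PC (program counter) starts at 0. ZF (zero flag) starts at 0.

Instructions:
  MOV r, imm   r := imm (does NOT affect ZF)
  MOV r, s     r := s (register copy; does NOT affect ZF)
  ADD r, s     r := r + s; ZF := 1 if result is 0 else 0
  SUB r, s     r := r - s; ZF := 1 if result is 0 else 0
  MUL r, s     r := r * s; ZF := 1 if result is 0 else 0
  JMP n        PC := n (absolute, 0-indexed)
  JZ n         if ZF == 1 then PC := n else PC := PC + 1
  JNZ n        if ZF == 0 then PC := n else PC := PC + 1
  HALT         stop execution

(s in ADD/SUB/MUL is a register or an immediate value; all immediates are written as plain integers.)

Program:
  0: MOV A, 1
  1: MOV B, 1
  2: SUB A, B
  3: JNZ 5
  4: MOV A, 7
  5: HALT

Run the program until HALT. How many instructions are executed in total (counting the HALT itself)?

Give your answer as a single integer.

Step 1: PC=0 exec 'MOV A, 1'. After: A=1 B=0 C=0 D=0 ZF=0 PC=1
Step 2: PC=1 exec 'MOV B, 1'. After: A=1 B=1 C=0 D=0 ZF=0 PC=2
Step 3: PC=2 exec 'SUB A, B'. After: A=0 B=1 C=0 D=0 ZF=1 PC=3
Step 4: PC=3 exec 'JNZ 5'. After: A=0 B=1 C=0 D=0 ZF=1 PC=4
Step 5: PC=4 exec 'MOV A, 7'. After: A=7 B=1 C=0 D=0 ZF=1 PC=5
Step 6: PC=5 exec 'HALT'. After: A=7 B=1 C=0 D=0 ZF=1 PC=5 HALTED
Total instructions executed: 6

Answer: 6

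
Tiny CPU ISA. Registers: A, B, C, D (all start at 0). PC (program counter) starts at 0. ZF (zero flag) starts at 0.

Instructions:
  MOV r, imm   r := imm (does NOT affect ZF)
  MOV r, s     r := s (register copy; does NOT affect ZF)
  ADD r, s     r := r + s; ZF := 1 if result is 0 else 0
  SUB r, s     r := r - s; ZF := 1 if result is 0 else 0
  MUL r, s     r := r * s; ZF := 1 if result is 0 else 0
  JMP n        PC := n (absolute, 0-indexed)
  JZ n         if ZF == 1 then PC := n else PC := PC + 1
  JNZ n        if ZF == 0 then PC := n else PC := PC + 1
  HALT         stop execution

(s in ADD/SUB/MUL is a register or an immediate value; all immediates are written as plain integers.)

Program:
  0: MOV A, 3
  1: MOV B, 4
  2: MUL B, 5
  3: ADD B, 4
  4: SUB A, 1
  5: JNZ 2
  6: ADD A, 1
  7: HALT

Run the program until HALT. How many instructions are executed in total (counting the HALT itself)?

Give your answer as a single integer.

Answer: 16

Derivation:
Step 1: PC=0 exec 'MOV A, 3'. After: A=3 B=0 C=0 D=0 ZF=0 PC=1
Step 2: PC=1 exec 'MOV B, 4'. After: A=3 B=4 C=0 D=0 ZF=0 PC=2
Step 3: PC=2 exec 'MUL B, 5'. After: A=3 B=20 C=0 D=0 ZF=0 PC=3
Step 4: PC=3 exec 'ADD B, 4'. After: A=3 B=24 C=0 D=0 ZF=0 PC=4
Step 5: PC=4 exec 'SUB A, 1'. After: A=2 B=24 C=0 D=0 ZF=0 PC=5
Step 6: PC=5 exec 'JNZ 2'. After: A=2 B=24 C=0 D=0 ZF=0 PC=2
Step 7: PC=2 exec 'MUL B, 5'. After: A=2 B=120 C=0 D=0 ZF=0 PC=3
Step 8: PC=3 exec 'ADD B, 4'. After: A=2 B=124 C=0 D=0 ZF=0 PC=4
Step 9: PC=4 exec 'SUB A, 1'. After: A=1 B=124 C=0 D=0 ZF=0 PC=5
Step 10: PC=5 exec 'JNZ 2'. After: A=1 B=124 C=0 D=0 ZF=0 PC=2
Step 11: PC=2 exec 'MUL B, 5'. After: A=1 B=620 C=0 D=0 ZF=0 PC=3
Step 12: PC=3 exec 'ADD B, 4'. After: A=1 B=624 C=0 D=0 ZF=0 PC=4
Step 13: PC=4 exec 'SUB A, 1'. After: A=0 B=624 C=0 D=0 ZF=1 PC=5
Step 14: PC=5 exec 'JNZ 2'. After: A=0 B=624 C=0 D=0 ZF=1 PC=6
Step 15: PC=6 exec 'ADD A, 1'. After: A=1 B=624 C=0 D=0 ZF=0 PC=7
Step 16: PC=7 exec 'HALT'. After: A=1 B=624 C=0 D=0 ZF=0 PC=7 HALTED
Total instructions executed: 16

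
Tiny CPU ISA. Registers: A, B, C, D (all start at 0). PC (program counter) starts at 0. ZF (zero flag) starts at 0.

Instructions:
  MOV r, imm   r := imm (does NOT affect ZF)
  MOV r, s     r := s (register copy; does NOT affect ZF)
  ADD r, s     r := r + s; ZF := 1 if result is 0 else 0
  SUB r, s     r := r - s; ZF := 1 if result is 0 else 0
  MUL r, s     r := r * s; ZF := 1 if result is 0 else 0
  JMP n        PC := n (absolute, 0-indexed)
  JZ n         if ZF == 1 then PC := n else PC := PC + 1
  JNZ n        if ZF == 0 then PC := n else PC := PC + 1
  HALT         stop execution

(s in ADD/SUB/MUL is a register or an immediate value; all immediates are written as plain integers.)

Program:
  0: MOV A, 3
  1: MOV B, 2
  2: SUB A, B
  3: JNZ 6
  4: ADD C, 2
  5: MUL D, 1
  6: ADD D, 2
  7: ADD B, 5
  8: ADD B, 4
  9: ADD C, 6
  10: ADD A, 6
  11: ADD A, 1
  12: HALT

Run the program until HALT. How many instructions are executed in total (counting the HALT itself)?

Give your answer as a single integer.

Answer: 11

Derivation:
Step 1: PC=0 exec 'MOV A, 3'. After: A=3 B=0 C=0 D=0 ZF=0 PC=1
Step 2: PC=1 exec 'MOV B, 2'. After: A=3 B=2 C=0 D=0 ZF=0 PC=2
Step 3: PC=2 exec 'SUB A, B'. After: A=1 B=2 C=0 D=0 ZF=0 PC=3
Step 4: PC=3 exec 'JNZ 6'. After: A=1 B=2 C=0 D=0 ZF=0 PC=6
Step 5: PC=6 exec 'ADD D, 2'. After: A=1 B=2 C=0 D=2 ZF=0 PC=7
Step 6: PC=7 exec 'ADD B, 5'. After: A=1 B=7 C=0 D=2 ZF=0 PC=8
Step 7: PC=8 exec 'ADD B, 4'. After: A=1 B=11 C=0 D=2 ZF=0 PC=9
Step 8: PC=9 exec 'ADD C, 6'. After: A=1 B=11 C=6 D=2 ZF=0 PC=10
Step 9: PC=10 exec 'ADD A, 6'. After: A=7 B=11 C=6 D=2 ZF=0 PC=11
Step 10: PC=11 exec 'ADD A, 1'. After: A=8 B=11 C=6 D=2 ZF=0 PC=12
Step 11: PC=12 exec 'HALT'. After: A=8 B=11 C=6 D=2 ZF=0 PC=12 HALTED
Total instructions executed: 11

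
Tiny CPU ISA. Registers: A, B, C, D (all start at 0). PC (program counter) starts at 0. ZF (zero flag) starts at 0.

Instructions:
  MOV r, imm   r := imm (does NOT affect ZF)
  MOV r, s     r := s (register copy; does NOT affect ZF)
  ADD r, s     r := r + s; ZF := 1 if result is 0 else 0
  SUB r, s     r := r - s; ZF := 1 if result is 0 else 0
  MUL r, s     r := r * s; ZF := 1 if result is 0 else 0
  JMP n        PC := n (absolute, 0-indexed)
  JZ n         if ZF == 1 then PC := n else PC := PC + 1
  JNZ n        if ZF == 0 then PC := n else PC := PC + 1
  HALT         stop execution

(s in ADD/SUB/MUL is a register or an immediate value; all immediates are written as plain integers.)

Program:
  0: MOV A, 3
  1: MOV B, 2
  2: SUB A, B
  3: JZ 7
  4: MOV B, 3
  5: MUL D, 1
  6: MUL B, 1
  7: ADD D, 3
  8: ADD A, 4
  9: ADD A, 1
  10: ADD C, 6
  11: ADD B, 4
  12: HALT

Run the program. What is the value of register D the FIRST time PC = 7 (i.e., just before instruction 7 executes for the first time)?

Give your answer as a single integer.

Step 1: PC=0 exec 'MOV A, 3'. After: A=3 B=0 C=0 D=0 ZF=0 PC=1
Step 2: PC=1 exec 'MOV B, 2'. After: A=3 B=2 C=0 D=0 ZF=0 PC=2
Step 3: PC=2 exec 'SUB A, B'. After: A=1 B=2 C=0 D=0 ZF=0 PC=3
Step 4: PC=3 exec 'JZ 7'. After: A=1 B=2 C=0 D=0 ZF=0 PC=4
Step 5: PC=4 exec 'MOV B, 3'. After: A=1 B=3 C=0 D=0 ZF=0 PC=5
Step 6: PC=5 exec 'MUL D, 1'. After: A=1 B=3 C=0 D=0 ZF=1 PC=6
Step 7: PC=6 exec 'MUL B, 1'. After: A=1 B=3 C=0 D=0 ZF=0 PC=7
First time PC=7: D=0

0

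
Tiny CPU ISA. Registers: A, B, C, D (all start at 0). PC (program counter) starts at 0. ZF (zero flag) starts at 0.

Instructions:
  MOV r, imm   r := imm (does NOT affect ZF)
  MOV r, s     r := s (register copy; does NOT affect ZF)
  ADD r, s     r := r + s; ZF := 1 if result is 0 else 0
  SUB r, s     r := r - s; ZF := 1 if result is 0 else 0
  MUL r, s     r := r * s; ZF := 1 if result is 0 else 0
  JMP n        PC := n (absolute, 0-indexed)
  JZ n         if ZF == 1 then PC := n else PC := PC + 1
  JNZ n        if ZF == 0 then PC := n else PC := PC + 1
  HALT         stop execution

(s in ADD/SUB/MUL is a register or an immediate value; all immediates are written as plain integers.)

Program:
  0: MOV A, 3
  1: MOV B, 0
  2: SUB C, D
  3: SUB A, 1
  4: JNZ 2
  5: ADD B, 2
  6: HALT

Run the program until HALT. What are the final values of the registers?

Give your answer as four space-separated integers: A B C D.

Step 1: PC=0 exec 'MOV A, 3'. After: A=3 B=0 C=0 D=0 ZF=0 PC=1
Step 2: PC=1 exec 'MOV B, 0'. After: A=3 B=0 C=0 D=0 ZF=0 PC=2
Step 3: PC=2 exec 'SUB C, D'. After: A=3 B=0 C=0 D=0 ZF=1 PC=3
Step 4: PC=3 exec 'SUB A, 1'. After: A=2 B=0 C=0 D=0 ZF=0 PC=4
Step 5: PC=4 exec 'JNZ 2'. After: A=2 B=0 C=0 D=0 ZF=0 PC=2
Step 6: PC=2 exec 'SUB C, D'. After: A=2 B=0 C=0 D=0 ZF=1 PC=3
Step 7: PC=3 exec 'SUB A, 1'. After: A=1 B=0 C=0 D=0 ZF=0 PC=4
Step 8: PC=4 exec 'JNZ 2'. After: A=1 B=0 C=0 D=0 ZF=0 PC=2
Step 9: PC=2 exec 'SUB C, D'. After: A=1 B=0 C=0 D=0 ZF=1 PC=3
Step 10: PC=3 exec 'SUB A, 1'. After: A=0 B=0 C=0 D=0 ZF=1 PC=4
Step 11: PC=4 exec 'JNZ 2'. After: A=0 B=0 C=0 D=0 ZF=1 PC=5
Step 12: PC=5 exec 'ADD B, 2'. After: A=0 B=2 C=0 D=0 ZF=0 PC=6
Step 13: PC=6 exec 'HALT'. After: A=0 B=2 C=0 D=0 ZF=0 PC=6 HALTED

Answer: 0 2 0 0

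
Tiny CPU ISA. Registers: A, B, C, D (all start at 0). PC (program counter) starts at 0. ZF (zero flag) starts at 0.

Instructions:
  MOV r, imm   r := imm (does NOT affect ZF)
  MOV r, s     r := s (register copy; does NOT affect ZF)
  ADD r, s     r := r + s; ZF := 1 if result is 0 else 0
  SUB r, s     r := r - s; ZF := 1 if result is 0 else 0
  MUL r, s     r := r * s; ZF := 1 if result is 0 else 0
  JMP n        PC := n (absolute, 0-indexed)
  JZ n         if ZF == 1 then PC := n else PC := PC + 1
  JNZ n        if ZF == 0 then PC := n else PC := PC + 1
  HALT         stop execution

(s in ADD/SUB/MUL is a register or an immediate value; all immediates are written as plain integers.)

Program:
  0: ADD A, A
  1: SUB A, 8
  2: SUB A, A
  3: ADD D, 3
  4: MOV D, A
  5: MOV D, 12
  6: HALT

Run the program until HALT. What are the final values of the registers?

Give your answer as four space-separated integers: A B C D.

Answer: 0 0 0 12

Derivation:
Step 1: PC=0 exec 'ADD A, A'. After: A=0 B=0 C=0 D=0 ZF=1 PC=1
Step 2: PC=1 exec 'SUB A, 8'. After: A=-8 B=0 C=0 D=0 ZF=0 PC=2
Step 3: PC=2 exec 'SUB A, A'. After: A=0 B=0 C=0 D=0 ZF=1 PC=3
Step 4: PC=3 exec 'ADD D, 3'. After: A=0 B=0 C=0 D=3 ZF=0 PC=4
Step 5: PC=4 exec 'MOV D, A'. After: A=0 B=0 C=0 D=0 ZF=0 PC=5
Step 6: PC=5 exec 'MOV D, 12'. After: A=0 B=0 C=0 D=12 ZF=0 PC=6
Step 7: PC=6 exec 'HALT'. After: A=0 B=0 C=0 D=12 ZF=0 PC=6 HALTED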